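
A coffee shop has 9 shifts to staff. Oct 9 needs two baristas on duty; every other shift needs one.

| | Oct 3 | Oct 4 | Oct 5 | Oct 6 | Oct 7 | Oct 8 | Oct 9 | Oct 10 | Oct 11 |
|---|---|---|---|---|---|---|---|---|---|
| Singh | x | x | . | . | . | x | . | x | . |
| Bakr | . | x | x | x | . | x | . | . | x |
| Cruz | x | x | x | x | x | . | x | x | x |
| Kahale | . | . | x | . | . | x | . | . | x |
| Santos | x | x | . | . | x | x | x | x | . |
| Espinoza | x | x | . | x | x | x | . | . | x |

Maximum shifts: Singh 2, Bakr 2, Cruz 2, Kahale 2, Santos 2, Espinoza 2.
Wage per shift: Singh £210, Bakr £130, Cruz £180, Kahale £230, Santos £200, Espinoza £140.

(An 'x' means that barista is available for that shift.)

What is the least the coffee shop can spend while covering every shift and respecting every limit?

£1720

Oct 9 can only be covered by Cruz and Santos, so that assignment is forced.
Picking the cheapest available barista for each shift independently would cost £1490, but that ignores the shift limits.
An optimal schedule: Oct 3→Santos, Oct 4→Singh, Oct 5→Bakr, Oct 6→Bakr, Oct 7→Espinoza, Oct 8→Singh, Oct 9→Cruz+Santos, Oct 10→Cruz, Oct 11→Espinoza.
Total: 200 + 210 + 130 + 130 + 140 + 210 + 180 + 200 + 180 + 140 = £1720.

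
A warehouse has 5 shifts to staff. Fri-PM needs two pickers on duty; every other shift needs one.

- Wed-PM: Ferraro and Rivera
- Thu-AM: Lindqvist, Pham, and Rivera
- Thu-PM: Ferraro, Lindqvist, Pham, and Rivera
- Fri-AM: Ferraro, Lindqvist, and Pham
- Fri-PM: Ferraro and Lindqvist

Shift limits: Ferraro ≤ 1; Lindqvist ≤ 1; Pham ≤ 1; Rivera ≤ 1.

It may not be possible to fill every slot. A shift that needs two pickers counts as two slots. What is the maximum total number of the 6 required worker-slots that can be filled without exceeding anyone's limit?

Total capacity across all pickers is 1+1+1+1 = 4, and 6 slots are needed, so at most 4 can be filled.
An assignment achieving 4: Wed-PM→Ferraro, Thu-AM→Pham, Thu-PM→Rivera, Fri-PM→Lindqvist.
Loads: Ferraro 1/1, Lindqvist 1/1, Pham 1/1, Rivera 1/1.

4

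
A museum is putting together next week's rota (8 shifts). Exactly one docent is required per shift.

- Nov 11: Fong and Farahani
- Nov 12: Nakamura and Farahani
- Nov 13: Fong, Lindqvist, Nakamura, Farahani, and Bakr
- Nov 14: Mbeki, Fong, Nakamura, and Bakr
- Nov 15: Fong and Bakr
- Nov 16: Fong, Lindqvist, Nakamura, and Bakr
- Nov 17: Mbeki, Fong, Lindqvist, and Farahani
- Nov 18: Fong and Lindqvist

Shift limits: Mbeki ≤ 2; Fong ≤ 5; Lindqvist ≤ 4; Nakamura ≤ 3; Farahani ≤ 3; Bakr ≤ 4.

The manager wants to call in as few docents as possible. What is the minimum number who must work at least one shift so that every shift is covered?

8 slots to fill and no one can take more than 5, so at least ⌈8/5⌉ = 2 docents are needed.
Fong and Nakamura alone can cover everything: Nov 11→Fong, Nov 12→Nakamura, Nov 13→Fong, Nov 14→Nakamura, Nov 15→Fong, Nov 16→Nakamura, Nov 17→Fong, Nov 18→Fong.

2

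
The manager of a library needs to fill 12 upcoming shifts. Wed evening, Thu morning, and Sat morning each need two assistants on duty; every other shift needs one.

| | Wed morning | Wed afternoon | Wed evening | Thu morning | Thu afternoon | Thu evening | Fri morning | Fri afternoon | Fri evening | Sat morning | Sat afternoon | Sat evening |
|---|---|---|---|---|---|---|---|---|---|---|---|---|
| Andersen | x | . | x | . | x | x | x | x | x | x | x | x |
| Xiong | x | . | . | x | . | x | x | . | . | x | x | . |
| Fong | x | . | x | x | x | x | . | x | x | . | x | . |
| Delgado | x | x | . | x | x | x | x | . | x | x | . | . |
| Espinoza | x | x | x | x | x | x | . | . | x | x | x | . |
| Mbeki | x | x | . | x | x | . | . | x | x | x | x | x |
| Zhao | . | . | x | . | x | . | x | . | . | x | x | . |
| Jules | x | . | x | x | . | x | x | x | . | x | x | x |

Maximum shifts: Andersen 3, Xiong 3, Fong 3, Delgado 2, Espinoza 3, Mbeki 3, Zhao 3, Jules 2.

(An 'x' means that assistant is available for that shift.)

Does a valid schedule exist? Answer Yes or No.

Yes

One valid schedule: Wed morning→Xiong, Wed afternoon→Delgado, Wed evening→Fong+Espinoza, Thu morning→Delgado+Espinoza, Thu afternoon→Fong, Thu evening→Xiong, Fri morning→Andersen, Fri afternoon→Andersen, Fri evening→Fong, Sat morning→Espinoza+Mbeki, Sat afternoon→Xiong, Sat evening→Andersen.
Loads: Andersen 3/3, Xiong 3/3, Fong 3/3, Delgado 2/2, Espinoza 3/3, Mbeki 1/3, Zhao 0/3, Jules 0/2 — all within limits.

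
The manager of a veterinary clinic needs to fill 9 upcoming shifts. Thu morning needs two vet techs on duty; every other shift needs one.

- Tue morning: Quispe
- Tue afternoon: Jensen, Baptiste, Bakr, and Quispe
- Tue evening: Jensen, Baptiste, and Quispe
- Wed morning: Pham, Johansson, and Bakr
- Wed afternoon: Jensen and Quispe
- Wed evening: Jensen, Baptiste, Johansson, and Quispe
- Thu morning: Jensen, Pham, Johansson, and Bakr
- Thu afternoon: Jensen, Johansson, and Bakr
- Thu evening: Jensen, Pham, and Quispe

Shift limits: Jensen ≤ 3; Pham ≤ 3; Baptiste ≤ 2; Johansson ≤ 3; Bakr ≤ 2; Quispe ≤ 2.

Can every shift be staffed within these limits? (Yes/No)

Yes

Tue morning can only be covered by Quispe, so that assignment is forced.
One valid schedule: Tue morning→Quispe, Tue afternoon→Baptiste, Tue evening→Jensen, Wed morning→Pham, Wed afternoon→Jensen, Wed evening→Baptiste, Thu morning→Pham+Johansson, Thu afternoon→Jensen, Thu evening→Pham.
Loads: Jensen 3/3, Pham 3/3, Baptiste 2/2, Johansson 1/3, Bakr 0/2, Quispe 1/2 — all within limits.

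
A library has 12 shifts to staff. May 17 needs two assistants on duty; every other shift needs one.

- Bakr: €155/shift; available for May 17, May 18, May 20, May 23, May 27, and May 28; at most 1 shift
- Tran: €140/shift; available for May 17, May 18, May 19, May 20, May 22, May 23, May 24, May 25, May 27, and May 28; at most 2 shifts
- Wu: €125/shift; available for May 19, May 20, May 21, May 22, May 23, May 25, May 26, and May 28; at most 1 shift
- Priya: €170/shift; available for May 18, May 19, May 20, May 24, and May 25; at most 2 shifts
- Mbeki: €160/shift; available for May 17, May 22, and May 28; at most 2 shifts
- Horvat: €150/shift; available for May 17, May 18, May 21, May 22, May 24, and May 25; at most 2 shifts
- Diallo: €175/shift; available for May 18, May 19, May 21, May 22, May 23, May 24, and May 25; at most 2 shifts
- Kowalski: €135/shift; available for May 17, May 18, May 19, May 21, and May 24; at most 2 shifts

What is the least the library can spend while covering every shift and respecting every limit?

May 26 can only be covered by Wu, so that assignment is forced.
Picking the cheapest available assistant for each shift independently would cost €1685, but that ignores the shift limits.
An optimal schedule: May 17→Horvat+Mbeki, May 18→Diallo, May 19→Kowalski, May 20→Tran, May 21→Kowalski, May 22→Horvat, May 23→Bakr, May 24→Priya, May 25→Priya, May 26→Wu, May 27→Tran, May 28→Mbeki.
Total: 150 + 160 + 175 + 135 + 140 + 135 + 150 + 155 + 170 + 170 + 125 + 140 + 160 = €1965.

€1965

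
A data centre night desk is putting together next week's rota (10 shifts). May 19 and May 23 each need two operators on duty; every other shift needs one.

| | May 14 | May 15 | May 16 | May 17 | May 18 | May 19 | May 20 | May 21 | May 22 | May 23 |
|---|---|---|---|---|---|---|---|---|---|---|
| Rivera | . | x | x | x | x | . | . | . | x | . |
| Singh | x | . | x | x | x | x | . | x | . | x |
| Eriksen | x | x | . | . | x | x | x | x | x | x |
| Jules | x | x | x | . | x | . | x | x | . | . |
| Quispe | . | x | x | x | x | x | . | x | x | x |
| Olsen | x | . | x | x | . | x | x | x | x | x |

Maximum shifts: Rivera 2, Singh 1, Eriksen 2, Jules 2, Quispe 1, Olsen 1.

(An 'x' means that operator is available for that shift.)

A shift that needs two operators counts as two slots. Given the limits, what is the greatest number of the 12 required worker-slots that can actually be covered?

Total capacity across all operators is 2+1+2+2+1+1 = 9, and 12 slots are needed, so at most 9 can be filled.
An assignment achieving 9: May 14→Singh, May 15→Rivera, May 16→Jules, May 17→Rivera, May 18→Jules, May 19→Eriksen+Quispe, May 20→Eriksen, May 22→Olsen.
Loads: Rivera 2/2, Singh 1/1, Eriksen 2/2, Jules 2/2, Quispe 1/1, Olsen 1/1.

9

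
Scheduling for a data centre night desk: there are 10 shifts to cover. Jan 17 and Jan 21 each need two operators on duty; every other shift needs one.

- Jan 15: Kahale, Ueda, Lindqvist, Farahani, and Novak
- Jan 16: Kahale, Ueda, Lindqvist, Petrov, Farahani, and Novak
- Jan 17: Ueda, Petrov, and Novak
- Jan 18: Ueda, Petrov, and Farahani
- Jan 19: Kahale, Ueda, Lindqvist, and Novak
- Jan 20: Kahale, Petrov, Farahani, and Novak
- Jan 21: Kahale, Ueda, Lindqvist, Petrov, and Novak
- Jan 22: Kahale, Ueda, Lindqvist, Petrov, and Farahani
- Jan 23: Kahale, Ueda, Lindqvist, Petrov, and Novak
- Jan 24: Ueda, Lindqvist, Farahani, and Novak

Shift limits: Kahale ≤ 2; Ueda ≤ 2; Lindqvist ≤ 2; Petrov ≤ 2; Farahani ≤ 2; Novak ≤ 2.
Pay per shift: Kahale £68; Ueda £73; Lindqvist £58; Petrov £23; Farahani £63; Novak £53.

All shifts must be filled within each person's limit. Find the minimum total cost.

Picking the cheapest available operator for each shift independently would cost £426, but that ignores the shift limits.
An optimal schedule: Jan 15→Lindqvist, Jan 16→Farahani, Jan 17→Ueda+Petrov, Jan 18→Ueda, Jan 19→Kahale, Jan 20→Kahale, Jan 21→Petrov+Novak, Jan 22→Farahani, Jan 23→Novak, Jan 24→Lindqvist.
Total: 58 + 63 + 73 + 23 + 73 + 68 + 68 + 23 + 53 + 63 + 53 + 58 = £676.

£676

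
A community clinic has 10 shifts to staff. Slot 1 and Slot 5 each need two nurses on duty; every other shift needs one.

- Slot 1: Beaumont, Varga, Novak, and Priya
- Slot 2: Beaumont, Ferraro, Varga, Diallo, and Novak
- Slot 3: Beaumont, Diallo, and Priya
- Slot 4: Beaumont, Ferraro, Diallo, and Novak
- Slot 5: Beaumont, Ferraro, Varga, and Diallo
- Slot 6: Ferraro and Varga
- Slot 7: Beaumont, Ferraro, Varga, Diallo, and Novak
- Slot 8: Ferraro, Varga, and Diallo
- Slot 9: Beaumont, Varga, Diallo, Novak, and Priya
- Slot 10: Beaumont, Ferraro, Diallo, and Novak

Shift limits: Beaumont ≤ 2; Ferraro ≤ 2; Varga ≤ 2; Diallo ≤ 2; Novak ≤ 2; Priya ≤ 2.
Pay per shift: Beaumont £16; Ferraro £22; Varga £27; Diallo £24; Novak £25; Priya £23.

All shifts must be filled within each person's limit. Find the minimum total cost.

Picking the cheapest available nurse for each shift independently would cost £217, but that ignores the shift limits.
An optimal schedule: Slot 1→Novak+Priya, Slot 2→Varga, Slot 3→Beaumont, Slot 4→Beaumont, Slot 5→Varga+Diallo, Slot 6→Ferraro, Slot 7→Novak, Slot 8→Ferraro, Slot 9→Priya, Slot 10→Diallo.
Total: 25 + 23 + 27 + 16 + 16 + 27 + 24 + 22 + 25 + 22 + 23 + 24 = £274.

£274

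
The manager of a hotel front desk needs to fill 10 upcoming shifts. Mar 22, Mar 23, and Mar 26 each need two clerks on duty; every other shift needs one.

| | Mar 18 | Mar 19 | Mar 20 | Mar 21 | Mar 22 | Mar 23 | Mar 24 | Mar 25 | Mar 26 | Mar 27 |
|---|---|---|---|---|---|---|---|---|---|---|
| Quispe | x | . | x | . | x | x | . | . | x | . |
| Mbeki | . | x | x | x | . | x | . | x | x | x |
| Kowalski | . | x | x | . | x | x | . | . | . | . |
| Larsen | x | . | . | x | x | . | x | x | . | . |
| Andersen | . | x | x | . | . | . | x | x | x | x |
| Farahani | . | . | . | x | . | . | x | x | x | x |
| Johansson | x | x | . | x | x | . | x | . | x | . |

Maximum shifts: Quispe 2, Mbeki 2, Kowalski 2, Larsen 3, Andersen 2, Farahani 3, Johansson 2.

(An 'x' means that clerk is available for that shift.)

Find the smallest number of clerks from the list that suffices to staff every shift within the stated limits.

6

13 slots to fill and no one can take more than 3, so at least ⌈13/3⌉ = 5 clerks are needed.
Any 5 clerks together have capacity at most 3+3+2+2+2 = 12 < 13 slots, so 5 can never suffice.
Quispe, Mbeki, Kowalski, Larsen, Andersen, and Farahani alone can cover everything: Mar 18→Quispe, Mar 19→Mbeki, Mar 20→Andersen, Mar 21→Mbeki, Mar 22→Kowalski+Larsen, Mar 23→Quispe+Kowalski, Mar 24→Larsen, Mar 25→Larsen, Mar 26→Andersen+Farahani, Mar 27→Farahani.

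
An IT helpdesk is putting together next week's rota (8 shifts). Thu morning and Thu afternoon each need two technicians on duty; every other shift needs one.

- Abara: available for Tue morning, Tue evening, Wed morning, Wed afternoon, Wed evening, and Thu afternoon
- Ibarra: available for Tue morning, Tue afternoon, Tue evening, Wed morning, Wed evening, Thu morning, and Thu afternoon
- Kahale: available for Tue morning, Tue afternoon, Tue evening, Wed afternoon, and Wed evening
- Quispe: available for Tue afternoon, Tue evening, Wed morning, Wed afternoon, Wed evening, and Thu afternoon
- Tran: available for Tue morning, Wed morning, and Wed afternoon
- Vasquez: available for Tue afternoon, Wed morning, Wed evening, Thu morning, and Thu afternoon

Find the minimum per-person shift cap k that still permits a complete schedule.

With 6 technicians and 10 worker-slots to fill, someone must work at least ⌈10/6⌉ = 2 shifts, so k ≥ 2.
k = 2 works: Tue morning→Abara, Tue afternoon→Ibarra, Tue evening→Abara, Wed morning→Quispe, Wed afternoon→Kahale, Wed evening→Kahale, Thu morning→Ibarra+Vasquez, Thu afternoon→Quispe+Vasquez.
Loads: Abara 2, Ibarra 2, Kahale 2, Quispe 2, Tran 0, Vasquez 2 — all ≤ 2.

2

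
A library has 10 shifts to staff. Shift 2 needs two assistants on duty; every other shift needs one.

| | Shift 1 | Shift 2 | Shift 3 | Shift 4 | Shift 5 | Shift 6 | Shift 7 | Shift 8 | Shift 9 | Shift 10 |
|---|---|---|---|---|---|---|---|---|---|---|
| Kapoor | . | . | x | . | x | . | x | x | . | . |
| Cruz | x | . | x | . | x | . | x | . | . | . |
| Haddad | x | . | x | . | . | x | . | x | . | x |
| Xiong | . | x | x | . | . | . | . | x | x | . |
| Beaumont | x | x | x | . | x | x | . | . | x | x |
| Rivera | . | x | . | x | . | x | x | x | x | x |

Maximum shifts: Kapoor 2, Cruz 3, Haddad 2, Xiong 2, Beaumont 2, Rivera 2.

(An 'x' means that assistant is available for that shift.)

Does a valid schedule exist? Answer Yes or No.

Yes

Shift 4 can only be covered by Rivera, so that assignment is forced.
One valid schedule: Shift 1→Cruz, Shift 2→Xiong+Beaumont, Shift 3→Cruz, Shift 4→Rivera, Shift 5→Kapoor, Shift 6→Haddad, Shift 7→Kapoor, Shift 8→Rivera, Shift 9→Xiong, Shift 10→Haddad.
Loads: Kapoor 2/2, Cruz 2/3, Haddad 2/2, Xiong 2/2, Beaumont 1/2, Rivera 2/2 — all within limits.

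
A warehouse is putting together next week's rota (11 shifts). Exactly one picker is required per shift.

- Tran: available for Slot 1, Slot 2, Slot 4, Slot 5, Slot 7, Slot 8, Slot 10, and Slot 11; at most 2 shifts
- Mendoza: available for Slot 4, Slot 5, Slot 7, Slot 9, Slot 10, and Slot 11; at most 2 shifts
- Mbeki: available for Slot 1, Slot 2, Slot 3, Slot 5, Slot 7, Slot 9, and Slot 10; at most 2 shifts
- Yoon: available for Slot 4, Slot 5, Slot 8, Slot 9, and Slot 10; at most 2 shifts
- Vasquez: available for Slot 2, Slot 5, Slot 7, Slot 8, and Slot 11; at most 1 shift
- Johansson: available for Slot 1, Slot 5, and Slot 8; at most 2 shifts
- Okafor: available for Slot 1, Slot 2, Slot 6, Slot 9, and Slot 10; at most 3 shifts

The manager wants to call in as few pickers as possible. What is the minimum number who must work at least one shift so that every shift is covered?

5

11 slots to fill and no one can take more than 3, so at least ⌈11/3⌉ = 4 pickers are needed.
Any 4 pickers together have capacity at most 3+2+2+2 = 9 < 11 slots, so 4 can never suffice.
Tran, Mendoza, Mbeki, Yoon, and Okafor alone can cover everything: Slot 1→Mbeki, Slot 2→Okafor, Slot 3→Mbeki, Slot 4→Mendoza, Slot 5→Yoon, Slot 6→Okafor, Slot 7→Mendoza, Slot 8→Tran, Slot 9→Yoon, Slot 10→Okafor, Slot 11→Tran.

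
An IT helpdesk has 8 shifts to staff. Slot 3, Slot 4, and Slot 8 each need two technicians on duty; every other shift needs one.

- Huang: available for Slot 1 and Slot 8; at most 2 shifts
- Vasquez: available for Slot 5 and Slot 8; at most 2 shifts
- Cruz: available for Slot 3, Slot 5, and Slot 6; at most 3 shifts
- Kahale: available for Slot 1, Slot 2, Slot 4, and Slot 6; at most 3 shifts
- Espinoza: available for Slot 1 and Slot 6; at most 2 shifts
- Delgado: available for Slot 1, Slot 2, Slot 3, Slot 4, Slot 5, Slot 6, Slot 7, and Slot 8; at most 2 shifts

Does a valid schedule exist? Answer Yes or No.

Total capacity is 14 and 11 slots are needed, so capacity alone doesn't rule it out.
Shifts {Slot 3, Slot 4, Slot 7} need 5 worker-slots in total, but the technicians available for any of those shifts (Cruz, Kahale, and Delgado) can supply at most 4 among them. So no valid schedule exists.

No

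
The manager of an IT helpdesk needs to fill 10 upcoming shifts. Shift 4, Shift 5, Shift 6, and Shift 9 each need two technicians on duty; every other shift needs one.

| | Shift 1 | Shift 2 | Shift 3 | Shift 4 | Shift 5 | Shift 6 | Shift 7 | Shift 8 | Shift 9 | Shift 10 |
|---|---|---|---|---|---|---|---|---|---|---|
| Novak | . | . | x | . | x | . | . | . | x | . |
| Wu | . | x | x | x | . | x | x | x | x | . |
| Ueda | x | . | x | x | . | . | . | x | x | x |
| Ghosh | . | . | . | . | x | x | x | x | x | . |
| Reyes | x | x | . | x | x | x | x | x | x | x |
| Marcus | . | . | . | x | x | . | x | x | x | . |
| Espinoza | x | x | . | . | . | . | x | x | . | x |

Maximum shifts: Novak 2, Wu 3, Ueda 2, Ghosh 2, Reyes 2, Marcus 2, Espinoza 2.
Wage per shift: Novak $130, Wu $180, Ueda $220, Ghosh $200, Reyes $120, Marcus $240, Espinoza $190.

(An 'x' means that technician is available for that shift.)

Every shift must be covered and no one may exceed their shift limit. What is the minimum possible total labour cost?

$2500

Picking the cheapest available technician for each shift independently would cost $1830, but that ignores the shift limits.
An optimal schedule: Shift 1→Reyes, Shift 2→Reyes, Shift 3→Novak, Shift 4→Wu+Ueda, Shift 5→Novak+Ghosh, Shift 6→Wu+Ghosh, Shift 7→Wu, Shift 8→Espinoza, Shift 9→Ueda+Marcus, Shift 10→Espinoza.
Total: 120 + 120 + 130 + 180 + 220 + 130 + 200 + 180 + 200 + 180 + 190 + 220 + 240 + 190 = $2500.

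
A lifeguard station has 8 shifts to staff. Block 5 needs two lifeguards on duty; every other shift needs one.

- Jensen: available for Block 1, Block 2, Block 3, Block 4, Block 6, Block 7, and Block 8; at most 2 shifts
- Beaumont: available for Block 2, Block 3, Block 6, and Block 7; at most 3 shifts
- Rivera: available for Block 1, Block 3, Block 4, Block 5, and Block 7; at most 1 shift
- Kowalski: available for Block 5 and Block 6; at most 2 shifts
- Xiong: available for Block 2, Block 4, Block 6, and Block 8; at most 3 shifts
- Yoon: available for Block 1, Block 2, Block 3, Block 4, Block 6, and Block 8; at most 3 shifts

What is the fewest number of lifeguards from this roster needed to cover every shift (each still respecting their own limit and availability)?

4

9 slots to fill and no one can take more than 3, so at least ⌈9/3⌉ = 3 lifeguards are needed.
No set of 3 lifeguards can cover every shift (each such set leaves at least one shift with no one available or exceeds a cap).
Beaumont, Rivera, Kowalski, and Yoon alone can cover everything: Block 1→Yoon, Block 2→Beaumont, Block 3→Beaumont, Block 4→Yoon, Block 5→Rivera+Kowalski, Block 6→Kowalski, Block 7→Beaumont, Block 8→Yoon.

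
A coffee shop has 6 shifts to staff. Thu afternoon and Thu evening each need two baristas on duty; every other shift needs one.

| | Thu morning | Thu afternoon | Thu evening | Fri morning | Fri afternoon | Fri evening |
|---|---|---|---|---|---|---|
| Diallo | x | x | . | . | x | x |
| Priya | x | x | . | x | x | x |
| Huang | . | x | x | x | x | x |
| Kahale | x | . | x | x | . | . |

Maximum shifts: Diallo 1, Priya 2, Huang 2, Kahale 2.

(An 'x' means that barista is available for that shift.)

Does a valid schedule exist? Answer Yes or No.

Total capacity is 1+2+2+2 = 7 but 8 worker-slots are needed — infeasible.

No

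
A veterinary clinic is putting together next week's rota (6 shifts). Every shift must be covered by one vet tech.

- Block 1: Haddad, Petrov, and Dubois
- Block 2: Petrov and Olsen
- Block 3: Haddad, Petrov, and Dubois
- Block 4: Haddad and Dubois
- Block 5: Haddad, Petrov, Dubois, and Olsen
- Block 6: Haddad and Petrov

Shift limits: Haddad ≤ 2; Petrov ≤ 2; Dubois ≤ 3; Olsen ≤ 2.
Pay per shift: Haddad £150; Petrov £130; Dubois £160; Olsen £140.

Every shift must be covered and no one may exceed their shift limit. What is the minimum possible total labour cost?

Picking the cheapest available vet tech for each shift independently would cost £800, but that ignores the shift limits.
An optimal schedule: Block 1→Petrov, Block 2→Olsen, Block 3→Haddad, Block 4→Haddad, Block 5→Olsen, Block 6→Petrov.
Total: 130 + 140 + 150 + 150 + 140 + 130 = £840.

£840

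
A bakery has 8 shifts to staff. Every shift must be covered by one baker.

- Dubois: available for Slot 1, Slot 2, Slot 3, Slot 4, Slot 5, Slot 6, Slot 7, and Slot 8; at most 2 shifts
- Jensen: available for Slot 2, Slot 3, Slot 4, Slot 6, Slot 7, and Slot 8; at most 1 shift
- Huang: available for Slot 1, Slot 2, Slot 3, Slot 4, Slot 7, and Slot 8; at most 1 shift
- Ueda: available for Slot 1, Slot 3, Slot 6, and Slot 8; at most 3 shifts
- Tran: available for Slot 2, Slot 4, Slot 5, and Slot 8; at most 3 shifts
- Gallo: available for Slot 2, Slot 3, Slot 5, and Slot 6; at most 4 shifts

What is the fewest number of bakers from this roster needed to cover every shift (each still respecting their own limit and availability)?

3

8 slots to fill and no one can take more than 4, so at least ⌈8/4⌉ = 2 bakers are needed.
Any 2 bakers together have capacity at most 4+3 = 7 < 8 slots, so 2 can never suffice.
Dubois, Ueda, and Tran alone can cover everything: Slot 1→Dubois, Slot 2→Tran, Slot 3→Ueda, Slot 4→Tran, Slot 5→Tran, Slot 6→Ueda, Slot 7→Dubois, Slot 8→Ueda.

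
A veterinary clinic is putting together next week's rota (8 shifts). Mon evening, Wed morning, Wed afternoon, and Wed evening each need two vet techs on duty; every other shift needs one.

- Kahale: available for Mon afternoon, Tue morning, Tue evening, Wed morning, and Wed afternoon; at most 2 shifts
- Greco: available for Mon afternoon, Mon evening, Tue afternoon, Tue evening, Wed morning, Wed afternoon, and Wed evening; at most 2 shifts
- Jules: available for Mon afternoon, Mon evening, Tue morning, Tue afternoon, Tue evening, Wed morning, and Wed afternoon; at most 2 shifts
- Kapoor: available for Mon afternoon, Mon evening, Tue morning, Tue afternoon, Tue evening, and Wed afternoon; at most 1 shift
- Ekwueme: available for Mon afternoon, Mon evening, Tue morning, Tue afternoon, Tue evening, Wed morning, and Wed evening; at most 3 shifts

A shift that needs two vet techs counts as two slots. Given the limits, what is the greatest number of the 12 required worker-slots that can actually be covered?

10

Total capacity across all vet techs is 2+2+2+1+3 = 10, and 12 slots are needed, so at most 10 can be filled.
An assignment achieving 10: Mon afternoon→Ekwueme, Mon evening→Greco+Jules, Tue morning→Kahale, Tue afternoon→Jules, Wed morning→Kahale+Ekwueme, Wed afternoon→Kapoor, Wed evening→Greco+Ekwueme.
Loads: Kahale 2/2, Greco 2/2, Jules 2/2, Kapoor 1/1, Ekwueme 3/3.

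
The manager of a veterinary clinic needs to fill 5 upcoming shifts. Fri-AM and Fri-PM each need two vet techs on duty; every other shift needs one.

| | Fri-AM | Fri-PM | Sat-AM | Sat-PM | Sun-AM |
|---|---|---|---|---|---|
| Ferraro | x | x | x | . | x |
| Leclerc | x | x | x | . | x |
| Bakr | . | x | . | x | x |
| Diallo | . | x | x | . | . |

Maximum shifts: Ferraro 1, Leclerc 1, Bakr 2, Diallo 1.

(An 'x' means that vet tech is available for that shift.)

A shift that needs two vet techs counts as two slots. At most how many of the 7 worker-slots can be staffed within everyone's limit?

Total capacity across all vet techs is 1+1+2+1 = 5, and 7 slots are needed, so at most 5 can be filled.
An assignment achieving 5: Fri-AM→Ferraro+Leclerc, Sat-AM→Diallo, Sat-PM→Bakr, Sun-AM→Bakr.
Loads: Ferraro 1/1, Leclerc 1/1, Bakr 2/2, Diallo 1/1.

5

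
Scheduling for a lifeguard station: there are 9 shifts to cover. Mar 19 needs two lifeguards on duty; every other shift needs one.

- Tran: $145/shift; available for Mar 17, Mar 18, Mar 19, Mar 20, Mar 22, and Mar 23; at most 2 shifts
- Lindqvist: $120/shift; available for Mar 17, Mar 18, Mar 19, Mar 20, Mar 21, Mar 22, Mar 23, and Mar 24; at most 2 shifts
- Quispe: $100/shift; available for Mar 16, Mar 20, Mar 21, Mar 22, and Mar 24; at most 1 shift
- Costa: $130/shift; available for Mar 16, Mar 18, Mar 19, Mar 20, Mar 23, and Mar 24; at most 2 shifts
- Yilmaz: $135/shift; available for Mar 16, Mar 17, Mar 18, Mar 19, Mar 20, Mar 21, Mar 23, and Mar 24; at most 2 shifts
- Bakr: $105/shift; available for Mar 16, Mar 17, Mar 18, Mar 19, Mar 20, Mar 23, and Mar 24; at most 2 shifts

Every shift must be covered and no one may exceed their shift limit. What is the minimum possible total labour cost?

Picking the cheapest available lifeguard for each shift independently would cost $1040, but that ignores the shift limits.
An optimal schedule: Mar 16→Bakr, Mar 17→Bakr, Mar 18→Lindqvist, Mar 19→Yilmaz+Tran, Mar 20→Yilmaz, Mar 21→Quispe, Mar 22→Lindqvist, Mar 23→Costa, Mar 24→Costa.
Total: 105 + 105 + 120 + 135 + 145 + 135 + 100 + 120 + 130 + 130 = $1225.

$1225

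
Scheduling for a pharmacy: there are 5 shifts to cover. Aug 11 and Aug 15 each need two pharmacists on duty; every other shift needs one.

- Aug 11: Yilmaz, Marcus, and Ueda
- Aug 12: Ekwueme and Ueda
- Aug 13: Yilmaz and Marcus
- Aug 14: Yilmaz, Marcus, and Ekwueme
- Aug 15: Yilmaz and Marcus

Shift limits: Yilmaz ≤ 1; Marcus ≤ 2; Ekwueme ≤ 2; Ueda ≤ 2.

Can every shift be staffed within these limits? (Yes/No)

Total capacity is 7 and 7 slots are needed, so capacity alone doesn't rule it out.
Shifts {Aug 11, Aug 13, Aug 15} need 5 worker-slots in total, but the pharmacists available for any of those shifts (Yilmaz, Marcus, and Ueda) can supply at most 4 among them. So no valid schedule exists.

No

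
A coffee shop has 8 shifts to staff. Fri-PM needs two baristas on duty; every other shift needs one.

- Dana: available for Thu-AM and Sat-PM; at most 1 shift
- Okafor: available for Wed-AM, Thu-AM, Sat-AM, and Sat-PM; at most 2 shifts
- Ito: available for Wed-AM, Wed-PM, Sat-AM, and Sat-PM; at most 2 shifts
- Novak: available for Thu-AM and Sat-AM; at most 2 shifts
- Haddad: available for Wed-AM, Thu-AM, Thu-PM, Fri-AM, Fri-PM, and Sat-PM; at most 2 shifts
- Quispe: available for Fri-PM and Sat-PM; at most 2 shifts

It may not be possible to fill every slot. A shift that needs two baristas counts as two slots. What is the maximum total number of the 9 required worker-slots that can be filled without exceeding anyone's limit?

Total capacity across all baristas is 1+2+2+2+2+2 = 11, and 9 slots are needed, so at most 9 can be filled.
Shifts {Thu-PM, Fri-AM, Fri-PM} need 4 slots but only Haddad and Quispe are available for them, supplying at most 3 — so at least 1 slot must go unfilled.
An assignment achieving 8: Wed-AM→Okafor, Wed-PM→Ito, Thu-AM→Dana, Thu-PM→Haddad, Fri-AM→Haddad, Fri-PM→Quispe, Sat-AM→Okafor, Sat-PM→Ito.
Loads: Dana 1/1, Okafor 2/2, Ito 2/2, Novak 0/2, Haddad 2/2, Quispe 1/2.

8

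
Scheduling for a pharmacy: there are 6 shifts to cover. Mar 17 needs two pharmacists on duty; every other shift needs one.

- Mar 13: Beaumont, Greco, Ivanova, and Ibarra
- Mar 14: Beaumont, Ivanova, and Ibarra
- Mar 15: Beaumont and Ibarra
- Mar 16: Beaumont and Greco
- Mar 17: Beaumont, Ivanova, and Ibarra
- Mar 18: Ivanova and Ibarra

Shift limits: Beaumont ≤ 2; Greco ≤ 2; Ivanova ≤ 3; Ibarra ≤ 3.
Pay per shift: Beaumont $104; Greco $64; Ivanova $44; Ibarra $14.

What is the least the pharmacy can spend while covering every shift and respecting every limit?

Picking the cheapest available pharmacist for each shift independently would cost $178, but that ignores the shift limits.
An optimal schedule: Mar 13→Ivanova, Mar 14→Ivanova, Mar 15→Ibarra, Mar 16→Greco, Mar 17→Ibarra+Ivanova, Mar 18→Ibarra.
Total: 44 + 44 + 14 + 64 + 14 + 44 + 14 = $238.

$238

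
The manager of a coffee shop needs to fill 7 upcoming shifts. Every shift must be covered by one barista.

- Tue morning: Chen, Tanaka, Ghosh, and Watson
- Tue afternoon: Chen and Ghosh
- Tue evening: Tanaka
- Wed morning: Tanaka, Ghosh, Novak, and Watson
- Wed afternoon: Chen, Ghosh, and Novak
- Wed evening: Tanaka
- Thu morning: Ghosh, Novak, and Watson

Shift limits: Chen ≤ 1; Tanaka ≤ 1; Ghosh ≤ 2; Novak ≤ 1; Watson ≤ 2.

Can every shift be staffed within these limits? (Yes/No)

Total capacity is 7 and 7 slots are needed, so capacity alone doesn't rule it out.
Shifts {Tue evening, Wed evening} need 2 worker-slots in total, but the baristas available for any of those shifts (Tanaka) can supply at most 1 among them. So no valid schedule exists.

No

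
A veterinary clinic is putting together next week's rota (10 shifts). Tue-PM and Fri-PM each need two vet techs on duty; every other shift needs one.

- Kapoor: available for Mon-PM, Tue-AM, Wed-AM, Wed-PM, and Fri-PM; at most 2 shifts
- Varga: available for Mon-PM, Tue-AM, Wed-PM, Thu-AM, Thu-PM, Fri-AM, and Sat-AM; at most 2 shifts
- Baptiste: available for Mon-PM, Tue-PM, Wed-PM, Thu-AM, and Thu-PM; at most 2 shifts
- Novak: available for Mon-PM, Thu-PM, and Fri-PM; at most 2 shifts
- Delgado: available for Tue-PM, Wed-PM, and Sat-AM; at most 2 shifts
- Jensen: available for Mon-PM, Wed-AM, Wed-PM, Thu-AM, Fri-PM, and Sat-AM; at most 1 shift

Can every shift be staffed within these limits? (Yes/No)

No

Total capacity is 2+2+2+2+2+1 = 11 but 12 worker-slots are needed — infeasible.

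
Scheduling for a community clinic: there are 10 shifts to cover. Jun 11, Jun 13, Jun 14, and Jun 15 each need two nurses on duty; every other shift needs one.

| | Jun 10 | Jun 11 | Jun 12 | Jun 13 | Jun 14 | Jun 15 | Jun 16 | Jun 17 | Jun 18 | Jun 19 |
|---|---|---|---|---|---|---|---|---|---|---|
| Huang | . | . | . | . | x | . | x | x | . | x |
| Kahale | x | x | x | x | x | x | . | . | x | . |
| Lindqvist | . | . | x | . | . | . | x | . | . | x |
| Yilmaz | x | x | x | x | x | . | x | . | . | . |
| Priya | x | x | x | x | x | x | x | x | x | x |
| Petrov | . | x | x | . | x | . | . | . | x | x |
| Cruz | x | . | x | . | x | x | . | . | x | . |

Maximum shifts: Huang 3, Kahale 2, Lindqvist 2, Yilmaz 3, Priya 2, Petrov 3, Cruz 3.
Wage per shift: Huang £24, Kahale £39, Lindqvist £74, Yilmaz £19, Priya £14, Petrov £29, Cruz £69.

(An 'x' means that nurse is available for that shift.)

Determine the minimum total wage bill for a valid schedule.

Picking the cheapest available nurse for each shift independently would cost £236, but that ignores the shift limits.
An optimal schedule: Jun 10→Yilmaz, Jun 11→Yilmaz+Petrov, Jun 12→Petrov, Jun 13→Priya+Yilmaz, Jun 14→Huang+Kahale, Jun 15→Kahale+Cruz, Jun 16→Huang, Jun 17→Priya, Jun 18→Petrov, Jun 19→Huang.
Total: 19 + 19 + 29 + 29 + 14 + 19 + 24 + 39 + 39 + 69 + 24 + 14 + 29 + 24 = £391.

£391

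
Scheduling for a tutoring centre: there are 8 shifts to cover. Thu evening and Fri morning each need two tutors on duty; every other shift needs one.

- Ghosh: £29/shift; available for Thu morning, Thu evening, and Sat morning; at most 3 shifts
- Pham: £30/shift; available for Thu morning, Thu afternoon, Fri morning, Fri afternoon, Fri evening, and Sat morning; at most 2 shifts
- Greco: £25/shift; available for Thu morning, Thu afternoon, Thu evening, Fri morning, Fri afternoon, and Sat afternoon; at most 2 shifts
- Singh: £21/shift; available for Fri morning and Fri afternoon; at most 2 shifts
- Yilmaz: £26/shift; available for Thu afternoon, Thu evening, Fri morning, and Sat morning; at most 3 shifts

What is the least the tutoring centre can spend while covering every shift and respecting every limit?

Fri evening can only be covered by Pham, so that assignment is forced.
Sat afternoon can only be covered by Greco, so that assignment is forced.
Picking the cheapest available tutor for each shift independently would cost £249, but that ignores the shift limits.
An optimal schedule: Thu morning→Greco, Thu afternoon→Yilmaz, Thu evening→Yilmaz+Ghosh, Fri morning→Singh+Yilmaz, Fri afternoon→Singh, Fri evening→Pham, Sat morning→Ghosh, Sat afternoon→Greco.
Total: 25 + 26 + 26 + 29 + 21 + 26 + 21 + 30 + 29 + 25 = £258.

£258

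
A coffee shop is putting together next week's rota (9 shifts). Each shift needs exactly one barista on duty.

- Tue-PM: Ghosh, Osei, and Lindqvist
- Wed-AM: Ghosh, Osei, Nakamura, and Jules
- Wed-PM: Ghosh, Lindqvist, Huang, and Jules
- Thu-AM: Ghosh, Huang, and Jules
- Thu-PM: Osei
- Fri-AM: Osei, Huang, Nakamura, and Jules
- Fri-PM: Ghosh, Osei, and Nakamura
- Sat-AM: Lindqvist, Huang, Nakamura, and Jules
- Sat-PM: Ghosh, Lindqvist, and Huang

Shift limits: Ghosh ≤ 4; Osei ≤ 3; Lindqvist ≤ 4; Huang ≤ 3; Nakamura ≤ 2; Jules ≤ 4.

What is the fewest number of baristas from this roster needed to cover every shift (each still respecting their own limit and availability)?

3

9 slots to fill and no one can take more than 4, so at least ⌈9/4⌉ = 3 baristas are needed.
Ghosh, Osei, and Lindqvist alone can cover everything: Tue-PM→Osei, Wed-AM→Ghosh, Wed-PM→Ghosh, Thu-AM→Ghosh, Thu-PM→Osei, Fri-AM→Osei, Fri-PM→Ghosh, Sat-AM→Lindqvist, Sat-PM→Lindqvist.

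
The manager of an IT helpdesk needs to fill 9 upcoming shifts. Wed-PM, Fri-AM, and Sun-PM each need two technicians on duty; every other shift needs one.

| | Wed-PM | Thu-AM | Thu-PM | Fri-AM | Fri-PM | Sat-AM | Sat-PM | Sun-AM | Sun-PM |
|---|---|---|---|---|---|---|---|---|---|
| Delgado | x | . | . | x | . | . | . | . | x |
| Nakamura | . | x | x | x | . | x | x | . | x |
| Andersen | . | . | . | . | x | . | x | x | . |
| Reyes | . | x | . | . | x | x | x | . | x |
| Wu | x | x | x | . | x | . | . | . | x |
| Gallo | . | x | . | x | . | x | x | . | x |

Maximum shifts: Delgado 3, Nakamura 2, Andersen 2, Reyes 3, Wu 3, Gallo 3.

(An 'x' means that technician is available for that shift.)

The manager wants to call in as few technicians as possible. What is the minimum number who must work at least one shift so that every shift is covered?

12 slots to fill and no one can take more than 3, so at least ⌈12/3⌉ = 4 technicians are needed.
No set of 4 technicians can cover every shift (each such set leaves at least one shift with no one available or exceeds a cap).
Delgado, Nakamura, Andersen, Reyes, and Wu alone can cover everything: Wed-PM→Delgado+Wu, Thu-AM→Reyes, Thu-PM→Nakamura, Fri-AM→Delgado+Nakamura, Fri-PM→Andersen, Sat-AM→Reyes, Sat-PM→Reyes, Sun-AM→Andersen, Sun-PM→Delgado+Wu.

5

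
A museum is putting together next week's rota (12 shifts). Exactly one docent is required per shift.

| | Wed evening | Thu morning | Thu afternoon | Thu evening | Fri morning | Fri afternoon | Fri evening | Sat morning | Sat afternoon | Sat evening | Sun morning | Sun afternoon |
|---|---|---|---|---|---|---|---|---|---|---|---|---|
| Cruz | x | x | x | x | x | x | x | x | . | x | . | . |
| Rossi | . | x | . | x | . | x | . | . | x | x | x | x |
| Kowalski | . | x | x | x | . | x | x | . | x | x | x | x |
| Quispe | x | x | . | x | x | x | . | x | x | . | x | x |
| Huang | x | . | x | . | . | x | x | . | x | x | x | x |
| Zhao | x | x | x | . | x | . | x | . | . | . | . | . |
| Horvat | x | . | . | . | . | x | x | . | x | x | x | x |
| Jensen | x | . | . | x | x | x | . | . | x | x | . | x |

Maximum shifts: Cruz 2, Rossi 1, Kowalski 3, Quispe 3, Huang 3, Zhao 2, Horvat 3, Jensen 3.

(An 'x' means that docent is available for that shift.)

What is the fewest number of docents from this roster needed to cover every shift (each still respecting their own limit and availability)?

12 slots to fill and no one can take more than 3, so at least ⌈12/3⌉ = 4 docents are needed.
Kowalski, Quispe, Huang, and Horvat alone can cover everything: Wed evening→Quispe, Thu morning→Kowalski, Thu afternoon→Kowalski, Thu evening→Kowalski, Fri morning→Quispe, Fri afternoon→Huang, Fri evening→Huang, Sat morning→Quispe, Sat afternoon→Horvat, Sat evening→Huang, Sun morning→Horvat, Sun afternoon→Horvat.

4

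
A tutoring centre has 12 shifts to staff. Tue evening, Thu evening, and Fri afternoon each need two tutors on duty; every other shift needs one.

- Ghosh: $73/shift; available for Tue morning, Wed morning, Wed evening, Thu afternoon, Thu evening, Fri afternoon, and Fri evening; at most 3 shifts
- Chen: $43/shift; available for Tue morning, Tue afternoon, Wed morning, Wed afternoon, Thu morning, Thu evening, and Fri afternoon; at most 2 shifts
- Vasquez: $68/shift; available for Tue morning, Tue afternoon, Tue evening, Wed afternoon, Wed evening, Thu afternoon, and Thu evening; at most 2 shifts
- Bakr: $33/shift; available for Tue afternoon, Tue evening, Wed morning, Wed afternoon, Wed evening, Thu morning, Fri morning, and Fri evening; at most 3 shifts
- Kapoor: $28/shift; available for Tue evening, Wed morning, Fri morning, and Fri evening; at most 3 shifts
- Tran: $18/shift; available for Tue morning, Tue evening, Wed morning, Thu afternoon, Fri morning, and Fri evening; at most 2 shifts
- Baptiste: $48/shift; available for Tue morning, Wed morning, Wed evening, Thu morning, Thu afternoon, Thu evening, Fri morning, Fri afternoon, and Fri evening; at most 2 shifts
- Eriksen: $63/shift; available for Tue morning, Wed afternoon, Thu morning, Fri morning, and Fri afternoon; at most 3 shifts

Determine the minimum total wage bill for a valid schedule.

Picking the cheapest available tutor for each shift independently would cost $450, but that ignores the shift limits.
An optimal schedule: Tue morning→Eriksen, Tue afternoon→Bakr, Tue evening→Tran+Kapoor, Wed morning→Kapoor, Wed afternoon→Bakr, Wed evening→Bakr, Thu morning→Chen, Thu afternoon→Tran, Thu evening→Chen+Baptiste, Fri morning→Eriksen, Fri afternoon→Baptiste+Eriksen, Fri evening→Kapoor.
Total: 63 + 33 + 18 + 28 + 28 + 33 + 33 + 43 + 18 + 43 + 48 + 63 + 48 + 63 + 28 = $590.

$590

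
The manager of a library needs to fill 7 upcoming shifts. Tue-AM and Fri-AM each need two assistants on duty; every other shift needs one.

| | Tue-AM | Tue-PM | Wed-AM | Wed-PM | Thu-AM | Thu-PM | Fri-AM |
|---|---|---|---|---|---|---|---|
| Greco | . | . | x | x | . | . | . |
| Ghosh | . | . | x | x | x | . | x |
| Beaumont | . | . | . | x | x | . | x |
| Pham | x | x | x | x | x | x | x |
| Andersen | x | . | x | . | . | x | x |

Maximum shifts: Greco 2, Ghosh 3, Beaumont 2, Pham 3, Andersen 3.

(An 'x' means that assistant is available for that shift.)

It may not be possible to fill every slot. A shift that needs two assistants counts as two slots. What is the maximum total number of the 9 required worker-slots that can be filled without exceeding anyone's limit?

9

Total capacity across all assistants is 2+3+2+3+3 = 13, and 9 slots are needed, so at most 9 can be filled.
An assignment achieving 9: Tue-AM→Pham+Andersen, Tue-PM→Pham, Wed-AM→Greco, Wed-PM→Greco, Thu-AM→Ghosh, Thu-PM→Pham, Fri-AM→Ghosh+Beaumont.
Loads: Greco 2/2, Ghosh 2/3, Beaumont 1/2, Pham 3/3, Andersen 1/3.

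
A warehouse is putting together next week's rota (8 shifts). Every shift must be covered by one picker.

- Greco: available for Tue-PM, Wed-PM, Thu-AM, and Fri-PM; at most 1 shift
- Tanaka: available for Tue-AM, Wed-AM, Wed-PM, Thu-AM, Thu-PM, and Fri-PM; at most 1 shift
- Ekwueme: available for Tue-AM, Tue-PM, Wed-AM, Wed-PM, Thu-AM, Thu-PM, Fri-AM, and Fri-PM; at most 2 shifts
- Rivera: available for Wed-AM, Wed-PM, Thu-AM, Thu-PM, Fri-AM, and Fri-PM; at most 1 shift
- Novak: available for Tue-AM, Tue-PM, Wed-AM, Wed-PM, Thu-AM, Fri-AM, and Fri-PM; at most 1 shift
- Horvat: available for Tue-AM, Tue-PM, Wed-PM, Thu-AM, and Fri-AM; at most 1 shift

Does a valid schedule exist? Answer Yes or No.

Total capacity is 1+1+2+1+1+1 = 7 but 8 worker-slots are needed — infeasible.

No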